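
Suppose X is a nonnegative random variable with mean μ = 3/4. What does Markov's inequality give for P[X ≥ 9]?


μ = E[X] = 3/4, a = 9.
Markov: P[X ≥ 9] ≤ μ/a = (3/4)/9 = 1/12.
Numerically: ≈ 0.0833.
(Since a = 9 > μ = 0.7500, the bound 1/12 is < 1 and informative.)

P[X ≥ 9] ≤ 1/12 ≈ 0.0833.


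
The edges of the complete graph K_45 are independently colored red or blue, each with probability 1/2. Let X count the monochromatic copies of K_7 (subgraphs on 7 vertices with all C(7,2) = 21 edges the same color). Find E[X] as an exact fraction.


Let X = Σ_S X_S over the C(45, 7) = 45379620 subsets S of size 7, where X_S = 1 if the K_7 on S is monochromatic.
For a fixed S, the K_7 on S has C(7, 2) = 21 edges. P[all 21 edges red] = (1/2)^21, and likewise for blue, so P[monochromatic] = 2·(1/2)^21 = 2^{1 − 21} = 1/1048576.
By linearity of expectation: E[X] = C(45, 7) · 2^{1 − 21} = 45379620 · 1/1048576 = 11344905/262144.
Numerically: E[X] ≈ 43.27738.

E[X] = C(45,7)·2^(1−C(7,2)) = 11344905/262144 ≈ 43.27738.


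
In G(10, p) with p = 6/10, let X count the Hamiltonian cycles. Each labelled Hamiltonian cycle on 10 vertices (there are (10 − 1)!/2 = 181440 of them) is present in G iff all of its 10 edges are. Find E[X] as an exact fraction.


K_10 has (10 − 1)!/2 = 181440 labelled Hamiltonian cycles.
For each such Hamiltonian cycle H, let X_H = 1 if all 10 edges of H are present in G. Then P[X_H = 1] = p^{10} = (3/5)^{10} = 59049/9765625.
Summing the indicators: E[X] = Σ_H E[X_H] = 181440 · p^{10} = 181440 · 59049/9765625 = 2142770112/1953125.
Numerically: E[X] ≈ 1097.1.

E[X] = 181440 · (3/5)^{10} = 2142770112/1953125 ≈ 1097.1.


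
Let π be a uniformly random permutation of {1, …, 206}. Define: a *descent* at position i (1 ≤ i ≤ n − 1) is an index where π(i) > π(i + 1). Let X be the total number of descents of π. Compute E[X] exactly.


Write X = Σ X_I over i = 1, …, 205, with X_I the indicator of one descent.
There are 205 indicators.
For each fixed i, the pair (π(i), π(i+1)) is a uniformly random ordered pair of distinct values from {1, …, 206}; by symmetry P[π(i) > π(i+1)] = 1/2.
By linearity: E[X] = 205 · (1/2) = (206 − 1) · (1/2) = 205/2 ≈ 102.500000.

E[X] = 205/2 = 102.500000.


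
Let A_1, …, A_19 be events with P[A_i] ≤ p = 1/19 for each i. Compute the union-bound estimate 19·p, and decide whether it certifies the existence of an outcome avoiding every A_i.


Union bound: P[∪_{i=1}^{19} A_i] ≤ Σ_i P[A_i] ≤ 19·p = 19·(1/19) = 1.
Numerically: 1 ≈ 1.000.
Is 1 < 1? NO.
Since the bound 1 is ≥ 1, the union bound is uninformative here; it does NOT by itself certify existence.

19·p = 1 ≈ 1.000; existence NOT certified by the union bound.


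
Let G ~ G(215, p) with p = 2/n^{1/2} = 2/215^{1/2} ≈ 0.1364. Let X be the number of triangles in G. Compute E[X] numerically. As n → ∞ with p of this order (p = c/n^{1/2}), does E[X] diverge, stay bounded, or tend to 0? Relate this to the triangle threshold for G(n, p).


Number of potential triangles: C(215, 3) = 1633355.
Each occurs with probability p³ ≈ (0.1364)³ ≈ 2.537653e-03.
By linearity: E[X] = C(215, 3)·p³ ≈ 1633355 · 2.537653e-03 ≈ 4144.8888.
Since α = 1/2 < 1, p = c/n^{1/2} ≫ 1/n is above the triangle threshold p ~ 1/n. Asymptotically E[X] ~ (c³/6)·n^{3(1−α)} = (2³/6)·n^{1.5} → ∞; triangles are abundant w.h.p.

E[X] ≈ 4144.8888; in regime p = Θ(1/n^{1/2}) E[X] diverges (above the triangle threshold p ~ 1/n).


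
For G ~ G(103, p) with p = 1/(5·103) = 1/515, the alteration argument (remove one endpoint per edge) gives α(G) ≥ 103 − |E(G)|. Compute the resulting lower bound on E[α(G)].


E[|E(G)|] = C(103, 2)·p = 5253 · (1/515) = 51/5.
E[α(G)] ≥ n − E[|E(G)|] = 103 − 51/5 = 464/5.
Numerically: ≈ 92.800000.
(This is only a lower bound; the true E[α(G)] may be larger.)

E[α(G)] ≥ 464/5 ≈ 92.800000.


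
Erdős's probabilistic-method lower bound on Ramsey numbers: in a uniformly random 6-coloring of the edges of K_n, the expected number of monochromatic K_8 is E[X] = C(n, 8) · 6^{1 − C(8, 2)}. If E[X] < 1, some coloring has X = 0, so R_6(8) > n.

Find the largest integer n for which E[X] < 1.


We need C(n, 8) · 6^{1 − 28} < 1, i.e. C(n, 8) < 6^{28 − 1} = 1023490369077469249536.
Check values of n near the boundary:
  n = 1592: C(1592, 8) = 1005480414540892933435; 1005480414540892933435 < 1023490369077469249536? YES
  n = 1593: C(1593, 8) = 1010555394551193970323; 1010555394551193970323 < 1023490369077469249536? YES
  n = 1594: C(1594, 8) = 1015652773590544255167; 1015652773590544255167 < 1023490369077469249536? YES
  n = 1595: C(1595, 8) = 1020772636343363633895; 1020772636343363633895 < 1023490369077469249536? YES
  n = 1596: C(1596, 8) = 1025915067760710553965; 1025915067760710553965 < 1023490369077469249536? NO
The largest n with C(n, 8) < 1023490369077469249536 is n = 1595 (where E[X] = 113419181815929292655/113721152119718805504 ≈ 0.997). Hence R_6(8) > 1595, i.e. R_6(8) ≥ 1596.

Largest n = 1595; hence R_6(8) > 1595.


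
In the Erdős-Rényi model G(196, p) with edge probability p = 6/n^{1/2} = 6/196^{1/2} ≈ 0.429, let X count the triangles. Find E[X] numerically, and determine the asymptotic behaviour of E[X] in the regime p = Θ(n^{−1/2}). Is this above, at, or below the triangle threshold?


Number of potential triangles: C(196, 3) = 1235780.
Each occurs with probability p³ ≈ (0.429)³ ≈ 7.87172e-02.
By linearity: E[X] = C(196, 3)·p³ ≈ 1235780 · 7.87172e-02 ≈ 97277.143.
Since α = 1/2 < 1, p = c/n^{1/2} ≫ 1/n is above the triangle threshold p ~ 1/n. Asymptotically E[X] ~ (c³/6)·n^{3(1−α)} = (6³/6)·n^{1.5} → ∞; triangles are abundant w.h.p.

E[X] ≈ 97277.143; in regime p = Θ(1/n^{1/2}) E[X] diverges (above the triangle threshold p ~ 1/n).


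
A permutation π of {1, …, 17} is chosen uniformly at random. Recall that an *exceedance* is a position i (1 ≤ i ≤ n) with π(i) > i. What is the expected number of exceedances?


Write X = Σ_{i=1}^{17} X_i, where X_i = 1_{π(i) > i}.
For each fixed i, π(i) is uniform over {1, …, 17} (marginal of a uniform permutation), so P[π(i) > i] = (n − i)/n. Summing: Σ_{i=1}^{17} (n − i)/n = (0 + 1 + … + 16)/17 = 17(17 − 1)/(2·17) = (17 − 1)/2.
Hence E[X] = Σ_{i=1}^{17} (17 − i)/17 = 8 ≈ 8.0000.

E[X] = 8 = 8.0000.


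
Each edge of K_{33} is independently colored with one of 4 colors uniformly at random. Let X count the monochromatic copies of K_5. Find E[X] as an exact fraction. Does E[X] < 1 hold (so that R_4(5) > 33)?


E[X] = C(33, 5) · 4^{1 − 10} = 237336 · 4^{−9} = 237336/262144.
As a reduced fraction: E[X] = 29667/32768 ≈ 0.9053650.
Is E[X] < 1? YES.
Since E[X] < 1, there exists a 4-coloring of K_{33} with no monochromatic K_5; hence R_4(5) > 33.

E[X] = 29667/32768 ≈ 0.9053650; E[X] < 1, so R_4(5) > 33.


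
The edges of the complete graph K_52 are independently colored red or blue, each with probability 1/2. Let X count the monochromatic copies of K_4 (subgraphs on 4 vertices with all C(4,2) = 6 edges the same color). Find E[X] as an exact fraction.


Let X = Σ_S X_S over the C(52, 4) = 270725 subsets S of size 4, where X_S = 1 if the K_4 on S is monochromatic.
For a fixed S, the K_4 on S has C(4, 2) = 6 edges. P[all 6 edges red] = (1/2)^6, and likewise for blue, so P[monochromatic] = 2·(1/2)^6 = 2^{1 − 6} = 1/32.
By linearity: E[X] = C(52, 4) · 2^{1 − 6} = 270725 · 1/32 = 270725/32.
Numerically: E[X] ≈ 8460.1562.

E[X] = C(52,4)·2^(1−C(4,2)) = 270725/32 ≈ 8460.1562.


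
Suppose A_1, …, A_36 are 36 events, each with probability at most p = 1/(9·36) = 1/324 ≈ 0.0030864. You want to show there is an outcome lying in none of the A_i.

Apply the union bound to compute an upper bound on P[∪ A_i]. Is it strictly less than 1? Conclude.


Union bound: P[∪_{i=1}^{36} A_i] ≤ Σ_i P[A_i] ≤ 36·p = 36·(1/324) = 1/9.
Numerically: 1/9 ≈ 0.1111111.
Is 1/9 < 1? YES.
Since P[∪ A_i] ≤ 1/9 < 1, the complement has P[∩ A_i^c] ≥ 1 − 1/9 = 8/9 > 0, so some outcome avoids every A_i.

36·p = 1/9 ≈ 0.1111111; existence CERTIFIED by the union bound.


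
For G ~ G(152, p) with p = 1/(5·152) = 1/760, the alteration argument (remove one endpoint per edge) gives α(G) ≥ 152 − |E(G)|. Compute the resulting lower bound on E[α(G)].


E[|E(G)|] = C(152, 2)·p = 11476 · (1/760) = 151/10.
E[α(G)] ≥ n − E[|E(G)|] = 152 − 151/10 = 1369/10.
Numerically: ≈ 136.9000.
(This is only a lower bound; the true E[α(G)] may be larger.)

E[α(G)] ≥ 1369/10 ≈ 136.9000.


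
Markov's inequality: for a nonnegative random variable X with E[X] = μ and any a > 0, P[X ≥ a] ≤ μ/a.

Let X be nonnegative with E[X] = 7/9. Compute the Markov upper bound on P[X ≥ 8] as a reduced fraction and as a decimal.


μ = E[X] = 7/9, a = 8.
Markov: P[X ≥ 8] ≤ μ/a = (7/9)/8 = 7/72.
Numerically: ≈ 0.097222.
(Since a = 8 > μ = 0.777778, the bound 7/72 is < 1 and informative.)

P[X ≥ 8] ≤ 7/72 ≈ 0.097222.


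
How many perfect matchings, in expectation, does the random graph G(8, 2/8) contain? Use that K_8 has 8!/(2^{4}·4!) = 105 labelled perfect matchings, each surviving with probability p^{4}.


K_8 has 8!/(2^{4}·4!) = 105 labelled perfect matchings.
For each such perfect matching H, let X_H = 1 if all 4 edges of H are present in G. Then P[X_H = 1] = p^{4} = (1/4)^{4} = 1/256.
Summing the indicators: E[X] = Σ_H E[X_H] = 105 · p^{4} = 105 · 1/256 = 105/256.
Numerically: E[X] ≈ 0.41.

E[X] = 105 · (1/4)^{4} = 105/256 ≈ 0.41.


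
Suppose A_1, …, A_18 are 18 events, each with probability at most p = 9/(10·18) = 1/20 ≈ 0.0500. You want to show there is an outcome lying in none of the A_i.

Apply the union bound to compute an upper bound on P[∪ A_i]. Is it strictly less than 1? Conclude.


Union bound: P[∪_{i=1}^{18} A_i] ≤ Σ_i P[A_i] ≤ 18·p = 18·(1/20) = 9/10.
Numerically: 9/10 ≈ 0.9000.
Is 9/10 < 1? YES.
Since P[∪ A_i] ≤ 9/10 < 1, the complement has P[∩ A_i^c] ≥ 1 − 9/10 = 1/10 > 0, so some outcome avoids every A_i.

18·p = 9/10 ≈ 0.9000; existence CERTIFIED by the union bound.


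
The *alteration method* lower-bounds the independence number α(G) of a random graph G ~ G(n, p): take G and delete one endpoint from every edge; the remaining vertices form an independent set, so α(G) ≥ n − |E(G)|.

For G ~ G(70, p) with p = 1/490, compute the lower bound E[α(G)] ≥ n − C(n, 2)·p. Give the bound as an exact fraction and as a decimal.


E[|E(G)|] = C(70, 2)·p = 2415 · (1/490) = 69/14.
E[α(G)] ≥ n − E[|E(G)|] = 70 − 69/14 = 911/14.
Numerically: ≈ 65.071429.
(This is only a lower bound; the true E[α(G)] may be larger.)

E[α(G)] ≥ 911/14 ≈ 65.071429.


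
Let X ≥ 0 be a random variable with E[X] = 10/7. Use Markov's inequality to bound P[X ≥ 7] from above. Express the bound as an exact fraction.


μ = E[X] = 10/7, a = 7.
Markov: P[X ≥ 7] ≤ μ/a = (10/7)/7 = 10/49.
Numerically: ≈ 0.204.
(Since a = 7 > μ = 1.429, the bound 10/49 is < 1 and informative.)

P[X ≥ 7] ≤ 10/49 ≈ 0.204.


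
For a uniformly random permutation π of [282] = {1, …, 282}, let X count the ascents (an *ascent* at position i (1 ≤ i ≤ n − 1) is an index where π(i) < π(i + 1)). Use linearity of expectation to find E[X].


Write X = Σ X_I over i = 1, …, 281, with X_I the indicator of one ascent.
There are 281 indicators.
For each fixed i, the pair (π(i), π(i+1)) is a uniformly random ordered pair of distinct values from {1, …, 282}; by symmetry P[π(i) < π(i+1)] = 1/2.
By linearity: E[X] = 281 · (1/2) = (282 − 1) · (1/2) = 281/2 ≈ 140.50000.

E[X] = 281/2 = 140.50000.


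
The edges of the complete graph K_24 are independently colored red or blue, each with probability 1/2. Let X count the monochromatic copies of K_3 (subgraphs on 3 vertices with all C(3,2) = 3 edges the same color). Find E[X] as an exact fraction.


Let X = Σ_S X_S over the C(24, 3) = 2024 subsets S of size 3, where X_S = 1 if the K_3 on S is monochromatic.
For a fixed S, the K_3 on S has C(3, 2) = 3 edges. P[all 3 edges red] = (1/2)^3, and likewise for blue, so P[monochromatic] = 2·(1/2)^3 = 2^{1 − 3} = 1/4.
By linearity of expectation: E[X] = C(24, 3) · 2^{1 − 3} = 2024 · 1/4 = 506.
Numerically: E[X] ≈ 506.00000.

E[X] = C(24,3)·2^(1−C(3,2)) = 506 ≈ 506.00000.


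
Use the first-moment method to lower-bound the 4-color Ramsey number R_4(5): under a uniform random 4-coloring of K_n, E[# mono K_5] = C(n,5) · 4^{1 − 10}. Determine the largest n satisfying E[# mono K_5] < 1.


We need C(n, 5) · 4^{1 − 10} < 1, i.e. C(n, 5) < 4^{10 − 1} = 262144.
Check values of n near the boundary:
  n = 32: C(32, 5) = 201376; 201376 < 262144? YES
  n = 33: C(33, 5) = 237336; 237336 < 262144? YES
  n = 34: C(34, 5) = 278256; 278256 < 262144? NO
  n = 35: C(35, 5) = 324632; 324632 < 262144? NO
  n = 36: C(36, 5) = 376992; 376992 < 262144? NO
The largest n with C(n, 5) < 262144 is n = 33 (where E[X] = 29667/32768 ≈ 0.905365). Hence R_4(5) > 33, i.e. R_4(5) ≥ 34.

Largest n = 33; hence R_4(5) > 33.


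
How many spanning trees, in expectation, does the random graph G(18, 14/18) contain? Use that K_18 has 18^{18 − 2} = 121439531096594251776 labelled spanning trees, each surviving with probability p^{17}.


K_18 has 18^{18 − 2} = 121439531096594251776 labelled spanning trees.
For each such spanning tree H, let X_H = 1 if all 17 edges of H are present in G. Then P[X_H = 1] = p^{17} = (7/9)^{17} = 232630513987207/16677181699666569.
By linearity: E[X] = Σ_H E[X_H] = 121439531096594251776 · p^{17} = 121439531096594251776 · 232630513987207/16677181699666569 = 15245673364665597952/9.
Numerically: E[X] ≈ 1.69e+18.

E[X] = 121439531096594251776 · (7/9)^{17} = 15245673364665597952/9 ≈ 1.69e+18.


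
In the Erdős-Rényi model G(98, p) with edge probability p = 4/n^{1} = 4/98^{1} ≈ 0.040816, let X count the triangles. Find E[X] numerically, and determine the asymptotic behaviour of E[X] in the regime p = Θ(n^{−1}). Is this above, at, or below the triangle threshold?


Number of potential triangles: C(98, 3) = 152096.
Each occurs with probability p³ ≈ (0.040816)³ ≈ 6.7998878e-05.
By linearity: E[X] = C(98, 3)·p³ ≈ 152096 · 6.7998878e-05 ≈ 10.34236.
Here α = 1, so p = 4/n is exactly at the triangle threshold p ~ 1/n. Asymptotically E[X] → c³/6 = 4³/6 = 32/3 ≈ 10.66667, a bounded constant. In this regime the triangle count is asymptotically Poisson(c³/6).

E[X] ≈ 10.34236; in regime p = Θ(1/n^{1}) E[X] stays bounded (at the triangle threshold p ~ 1/n).


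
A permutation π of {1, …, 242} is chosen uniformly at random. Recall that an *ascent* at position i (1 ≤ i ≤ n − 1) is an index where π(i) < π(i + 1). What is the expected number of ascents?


Write X = Σ X_I over i = 1, …, 241, with X_I the indicator of one ascent.
There are 241 indicators.
For each fixed i, the pair (π(i), π(i+1)) is a uniformly random ordered pair of distinct values from {1, …, 242}; by symmetry P[π(i) < π(i+1)] = 1/2.
By linearity: E[X] = 241 · (1/2) = (242 − 1) · (1/2) = 241/2 ≈ 120.5000.

E[X] = 241/2 = 120.5000.


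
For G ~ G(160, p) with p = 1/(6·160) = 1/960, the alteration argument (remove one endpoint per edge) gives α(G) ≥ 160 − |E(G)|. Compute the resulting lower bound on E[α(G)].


E[|E(G)|] = C(160, 2)·p = 12720 · (1/960) = 53/4.
E[α(G)] ≥ n − E[|E(G)|] = 160 − 53/4 = 587/4.
Numerically: ≈ 146.750.
(This is only a lower bound; the true E[α(G)] may be larger.)

E[α(G)] ≥ 587/4 ≈ 146.750.


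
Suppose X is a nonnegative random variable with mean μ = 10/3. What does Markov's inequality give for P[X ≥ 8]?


μ = E[X] = 10/3, a = 8.
Markov: P[X ≥ 8] ≤ μ/a = (10/3)/8 = 5/12.
Numerically: ≈ 0.416667.
(Since a = 8 > μ = 3.333333, the bound 5/12 is < 1 and informative.)

P[X ≥ 8] ≤ 5/12 ≈ 0.416667.


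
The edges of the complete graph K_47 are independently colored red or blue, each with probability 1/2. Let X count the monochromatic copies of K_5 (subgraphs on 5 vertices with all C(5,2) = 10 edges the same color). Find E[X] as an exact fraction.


Let X = Σ_S X_S over the C(47, 5) = 1533939 subsets S of size 5, where X_S = 1 if the K_5 on S is monochromatic.
For a fixed S, the K_5 on S has C(5, 2) = 10 edges. P[all 10 edges red] = (1/2)^10, and likewise for blue, so P[monochromatic] = 2·(1/2)^10 = 2^{1 − 10} = 1/512.
Summing: E[X] = C(47, 5) · 2^{1 − 10} = 1533939 · 1/512 = 1533939/512.
Numerically: E[X] ≈ 2995.975.

E[X] = C(47,5)·2^(1−C(5,2)) = 1533939/512 ≈ 2995.975.


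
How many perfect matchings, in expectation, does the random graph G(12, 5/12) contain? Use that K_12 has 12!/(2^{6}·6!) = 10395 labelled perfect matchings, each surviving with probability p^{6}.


K_12 has 12!/(2^{6}·6!) = 10395 labelled perfect matchings.
For each such perfect matching H, let X_H = 1 if all 6 edges of H are present in G. Then P[X_H = 1] = p^{6} = (5/12)^{6} = 15625/2985984.
Summing the indicators: E[X] = Σ_H E[X_H] = 10395 · p^{6} = 10395 · 15625/2985984 = 6015625/110592.
Numerically: E[X] ≈ 54.395.

E[X] = 10395 · (5/12)^{6} = 6015625/110592 ≈ 54.395.


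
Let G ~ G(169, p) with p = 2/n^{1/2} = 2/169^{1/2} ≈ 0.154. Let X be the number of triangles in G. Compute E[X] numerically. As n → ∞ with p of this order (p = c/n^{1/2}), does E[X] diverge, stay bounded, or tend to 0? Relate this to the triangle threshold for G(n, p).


Number of potential triangles: C(169, 3) = 790244.
Each occurs with probability p³ ≈ (0.154)³ ≈ 3.64133e-03.
By linearity: E[X] = C(169, 3)·p³ ≈ 790244 · 3.64133e-03 ≈ 2877.538.
Since α = 1/2 < 1, p = c/n^{1/2} ≫ 1/n is above the triangle threshold p ~ 1/n. Asymptotically E[X] ~ (c³/6)·n^{3(1−α)} = (2³/6)·n^{1.5} → ∞; triangles are abundant w.h.p.

E[X] ≈ 2877.538; in regime p = Θ(1/n^{1/2}) E[X] diverges (above the triangle threshold p ~ 1/n).


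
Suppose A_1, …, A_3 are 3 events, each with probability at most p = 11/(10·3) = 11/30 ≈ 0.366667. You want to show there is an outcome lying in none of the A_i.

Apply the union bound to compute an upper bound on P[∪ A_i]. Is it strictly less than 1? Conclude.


Union bound: P[∪_{i=1}^{3} A_i] ≤ Σ_i P[A_i] ≤ 3·p = 3·(11/30) = 11/10.
Numerically: 11/10 ≈ 1.100000.
Is 11/10 < 1? NO.
Since the bound 11/10 is ≥ 1, the union bound is uninformative here; it does NOT by itself certify existence.

3·p = 11/10 ≈ 1.100000; existence NOT certified by the union bound.


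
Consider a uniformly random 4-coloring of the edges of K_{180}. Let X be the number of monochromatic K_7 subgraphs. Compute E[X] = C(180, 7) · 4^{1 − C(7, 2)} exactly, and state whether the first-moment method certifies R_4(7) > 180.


E[X] = C(180, 7) · 4^{1 − 21} = 1079414463600 · 4^{−20} = 1079414463600/1099511627776.
As a reduced fraction: E[X] = 67463403975/68719476736 ≈ 0.98172.
Is E[X] < 1? YES.
Since E[X] < 1, there exists a 4-coloring of K_{180} with no monochromatic K_7; hence R_4(7) > 180.

E[X] = 67463403975/68719476736 ≈ 0.98172; E[X] < 1, so R_4(7) > 180.


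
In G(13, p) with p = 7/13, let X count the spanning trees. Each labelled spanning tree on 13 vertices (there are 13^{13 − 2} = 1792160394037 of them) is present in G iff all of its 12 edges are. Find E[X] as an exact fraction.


K_13 has 13^{13 − 2} = 1792160394037 labelled spanning trees.
For each such spanning tree H, let X_H = 1 if all 12 edges of H are present in G. Then P[X_H = 1] = p^{12} = (7/13)^{12} = 13841287201/23298085122481.
By linearity: E[X] = Σ_H E[X_H] = 1792160394037 · p^{12} = 1792160394037 · 13841287201/23298085122481 = 13841287201/13.
Numerically: E[X] ≈ 1.0647e+09.

E[X] = 1792160394037 · (7/13)^{12} = 13841287201/13 ≈ 1.0647e+09.


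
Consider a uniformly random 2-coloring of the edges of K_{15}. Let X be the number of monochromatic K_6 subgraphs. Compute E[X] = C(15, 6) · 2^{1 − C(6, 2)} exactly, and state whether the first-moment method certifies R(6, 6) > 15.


E[X] = C(15, 6) · 2^{1 − 15} = 5005 · 2^{−14} = 5005/16384.
As a reduced fraction: E[X] = 5005/16384 ≈ 0.305.
Is E[X] < 1? YES.
Since E[X] < 1, there exists a 2-coloring of K_{15} with no monochromatic K_6; hence R(6, 6) > 15.

E[X] = 5005/16384 ≈ 0.305; E[X] < 1, so R(6, 6) > 15.


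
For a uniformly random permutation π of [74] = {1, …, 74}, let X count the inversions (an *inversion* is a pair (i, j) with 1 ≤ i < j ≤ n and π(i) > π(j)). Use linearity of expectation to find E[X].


Write X = Σ X_I over the C(74, 2) = 2701 pairs i < j, with X_I the indicator of one inversion.
There are 2701 indicators.
For each fixed pair i < j, the values π(i) and π(j) are two distinct elements of {1, …, 74} in uniformly random order; by symmetry P[π(i) > π(j)] = 1/2.
By linearity: E[X] = 2701 · (1/2) = C(74, 2) · (1/2) = 2701/2 = 2701/2 ≈ 1350.500.

E[X] = 2701/2 = 1350.500.


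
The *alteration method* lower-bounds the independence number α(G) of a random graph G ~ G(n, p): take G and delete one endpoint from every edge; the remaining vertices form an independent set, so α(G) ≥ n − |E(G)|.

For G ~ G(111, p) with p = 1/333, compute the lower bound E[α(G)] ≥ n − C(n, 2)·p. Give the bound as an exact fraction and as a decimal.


E[|E(G)|] = C(111, 2)·p = 6105 · (1/333) = 55/3.
E[α(G)] ≥ n − E[|E(G)|] = 111 − 55/3 = 278/3.
Numerically: ≈ 92.66667.
(This is only a lower bound; the true E[α(G)] may be larger.)

E[α(G)] ≥ 278/3 ≈ 92.66667.


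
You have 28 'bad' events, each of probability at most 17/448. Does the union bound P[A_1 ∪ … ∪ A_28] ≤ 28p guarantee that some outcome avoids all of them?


Union bound: P[∪_{i=1}^{28} A_i] ≤ Σ_i P[A_i] ≤ 28·p = 28·(17/448) = 17/16.
Numerically: 17/16 ≈ 1.0625.
Is 17/16 < 1? NO.
Since the bound 17/16 is ≥ 1, the union bound is uninformative here; it does NOT by itself certify existence.

28·p = 17/16 ≈ 1.0625; existence NOT certified by the union bound.


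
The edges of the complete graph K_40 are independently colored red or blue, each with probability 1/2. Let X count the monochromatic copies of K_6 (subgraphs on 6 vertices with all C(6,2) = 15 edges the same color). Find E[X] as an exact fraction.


Let X = Σ_S X_S over the C(40, 6) = 3838380 subsets S of size 6, where X_S = 1 if the K_6 on S is monochromatic.
For a fixed S, the K_6 on S has C(6, 2) = 15 edges. P[all 15 edges red] = (1/2)^15, and likewise for blue, so P[monochromatic] = 2·(1/2)^15 = 2^{1 − 15} = 1/16384.
Summing: E[X] = C(40, 6) · 2^{1 − 15} = 3838380 · 1/16384 = 959595/4096.
Numerically: E[X] ≈ 234.276.

E[X] = C(40,6)·2^(1−C(6,2)) = 959595/4096 ≈ 234.276.


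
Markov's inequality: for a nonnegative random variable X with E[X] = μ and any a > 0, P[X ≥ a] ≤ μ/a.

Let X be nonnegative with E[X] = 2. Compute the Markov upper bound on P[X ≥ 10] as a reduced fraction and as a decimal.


μ = E[X] = 2, a = 10.
Markov: P[X ≥ 10] ≤ μ/a = (2)/10 = 1/5.
Numerically: ≈ 0.200000.
(Since a = 10 > μ = 2.000000, the bound 1/5 is < 1 and informative.)

P[X ≥ 10] ≤ 1/5 ≈ 0.200000.


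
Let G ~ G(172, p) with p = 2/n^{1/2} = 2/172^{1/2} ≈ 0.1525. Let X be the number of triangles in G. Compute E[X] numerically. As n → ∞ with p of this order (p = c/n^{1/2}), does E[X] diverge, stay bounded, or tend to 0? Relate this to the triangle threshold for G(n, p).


Number of potential triangles: C(172, 3) = 833340.
Each occurs with probability p³ ≈ (0.1525)³ ≈ 3.546478e-03.
By linearity: E[X] = C(172, 3)·p³ ≈ 833340 · 3.546478e-03 ≈ 2955.4223.
Since α = 1/2 < 1, p = c/n^{1/2} ≫ 1/n is above the triangle threshold p ~ 1/n. Asymptotically E[X] ~ (c³/6)·n^{3(1−α)} = (2³/6)·n^{1.5} → ∞; triangles are abundant w.h.p.

E[X] ≈ 2955.4223; in regime p = Θ(1/n^{1/2}) E[X] diverges (above the triangle threshold p ~ 1/n).


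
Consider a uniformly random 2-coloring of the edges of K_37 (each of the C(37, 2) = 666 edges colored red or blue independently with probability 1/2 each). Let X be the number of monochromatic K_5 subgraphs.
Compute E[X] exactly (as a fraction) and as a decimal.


Let X = Σ_S X_S over the C(37, 5) = 435897 subsets S of size 5, where X_S = 1 if the K_5 on S is monochromatic.
For a fixed S, the K_5 on S has C(5, 2) = 10 edges. P[all 10 edges red] = (1/2)^10, and likewise for blue, so P[monochromatic] = 2·(1/2)^10 = 2^{1 − 10} = 1/512.
By linearity of expectation: E[X] = C(37, 5) · 2^{1 − 10} = 435897 · 1/512 = 435897/512.
Numerically: E[X] ≈ 851.3613.

E[X] = C(37,5)·2^(1−C(5,2)) = 435897/512 ≈ 851.3613.


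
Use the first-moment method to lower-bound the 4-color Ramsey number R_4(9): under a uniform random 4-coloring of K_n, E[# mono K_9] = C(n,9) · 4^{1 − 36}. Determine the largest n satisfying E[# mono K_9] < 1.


We need C(n, 9) · 4^{1 − 36} < 1, i.e. C(n, 9) < 4^{36 − 1} = 1180591620717411303424.
Check values of n near the boundary:
  n = 910: C(910, 9) = 1133378248346922788210; 1133378248346922788210 < 1180591620717411303424? YES
  n = 911: C(911, 9) = 1144686900492291197405; 1144686900492291197405 < 1180591620717411303424? YES
  n = 912: C(912, 9) = 1156095740032081475120; 1156095740032081475120 < 1180591620717411303424? YES
  n = 913: C(913, 9) = 1167605542753639808390; 1167605542753639808390 < 1180591620717411303424? YES
  n = 914: C(914, 9) = 1179217089587653905932; 1179217089587653905932 < 1180591620717411303424? YES
  n = 915: C(915, 9) = 1190931166636537885130; 1190931166636537885130 < 1180591620717411303424? NO
  n = 916: C(916, 9) = 1202748565202942340440; 1202748565202942340440 < 1180591620717411303424? NO
The largest n with C(n, 9) < 1180591620717411303424 is n = 914 (where E[X] = 294804272396913476483/295147905179352825856 ≈ 0.9988). Hence R_4(9) > 914, i.e. R_4(9) ≥ 915.

Largest n = 914; hence R_4(9) > 914.


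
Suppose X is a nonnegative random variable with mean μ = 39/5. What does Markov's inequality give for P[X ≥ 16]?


μ = E[X] = 39/5, a = 16.
Markov: P[X ≥ 16] ≤ μ/a = (39/5)/16 = 39/80.
Numerically: ≈ 0.487500.
(Since a = 16 > μ = 7.800000, the bound 39/80 is < 1 and informative.)

P[X ≥ 16] ≤ 39/80 ≈ 0.487500.


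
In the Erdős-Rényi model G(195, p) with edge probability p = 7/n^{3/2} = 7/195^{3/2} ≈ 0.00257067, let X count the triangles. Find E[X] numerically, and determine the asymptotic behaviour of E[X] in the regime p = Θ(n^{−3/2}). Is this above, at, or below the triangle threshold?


Number of potential triangles: C(195, 3) = 1216865.
Each occurs with probability p³ ≈ (0.00257067)³ ≈ 1.69878481e-08.
By linearity: E[X] = C(195, 3)·p³ ≈ 1216865 · 1.69878481e-08 ≈ 0.020672.
Since α = 3/2 > 1, p = c/n^{3/2} = o(1/n) is below the triangle threshold p ~ 1/n. Asymptotically E[X] ~ (c³/6)·n^{3(1−α)} = (7³/6)·n^{-1.5} → 0, so by Markov's inequality G has no triangles w.h.p.

E[X] ≈ 0.020672; in regime p = Θ(1/n^{3/2}) E[X] tends to 0 (below the triangle threshold p ~ 1/n).


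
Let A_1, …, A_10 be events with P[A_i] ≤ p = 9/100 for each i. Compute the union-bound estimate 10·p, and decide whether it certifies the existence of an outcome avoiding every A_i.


Union bound: P[∪_{i=1}^{10} A_i] ≤ Σ_i P[A_i] ≤ 10·p = 10·(9/100) = 9/10.
Numerically: 9/10 ≈ 0.900000.
Is 9/10 < 1? YES.
Since P[∪ A_i] ≤ 9/10 < 1, the complement has P[∩ A_i^c] ≥ 1 − 9/10 = 1/10 > 0, so some outcome avoids every A_i.

10·p = 9/10 ≈ 0.900000; existence CERTIFIED by the union bound.


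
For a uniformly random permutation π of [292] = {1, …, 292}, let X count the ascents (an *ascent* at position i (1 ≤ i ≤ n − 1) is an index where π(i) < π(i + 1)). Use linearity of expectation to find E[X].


Write X = Σ X_I over i = 1, …, 291, with X_I the indicator of one ascent.
There are 291 indicators.
For each fixed i, the pair (π(i), π(i+1)) is a uniformly random ordered pair of distinct values from {1, …, 292}; by symmetry P[π(i) < π(i+1)] = 1/2.
By linearity: E[X] = 291 · (1/2) = (292 − 1) · (1/2) = 291/2 ≈ 145.500000.

E[X] = 291/2 = 145.500000.


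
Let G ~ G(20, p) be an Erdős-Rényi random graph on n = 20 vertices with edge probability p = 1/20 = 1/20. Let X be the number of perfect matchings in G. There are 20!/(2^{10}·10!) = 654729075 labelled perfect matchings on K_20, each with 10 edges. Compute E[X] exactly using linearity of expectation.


K_20 has 20!/(2^{10}·10!) = 654729075 labelled perfect matchings.
For each such perfect matching H, let X_H = 1 if all 10 edges of H are present in G. Then P[X_H = 1] = p^{10} = (1/20)^{10} = 1/10240000000000.
By linearity of expectation: E[X] = Σ_H E[X_H] = 654729075 · p^{10} = 654729075 · 1/10240000000000 = 26189163/409600000000.
Numerically: E[X] ≈ 6.394e-05.

E[X] = 654729075 · (1/20)^{10} = 26189163/409600000000 ≈ 6.394e-05.


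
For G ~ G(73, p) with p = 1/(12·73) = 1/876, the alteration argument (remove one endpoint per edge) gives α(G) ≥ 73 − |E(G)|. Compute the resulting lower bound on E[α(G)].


E[|E(G)|] = C(73, 2)·p = 2628 · (1/876) = 3.
E[α(G)] ≥ n − E[|E(G)|] = 73 − 3 = 70.
Numerically: ≈ 70.000000.
(This is only a lower bound; the true E[α(G)] may be larger.)

E[α(G)] ≥ 70 ≈ 70.000000.


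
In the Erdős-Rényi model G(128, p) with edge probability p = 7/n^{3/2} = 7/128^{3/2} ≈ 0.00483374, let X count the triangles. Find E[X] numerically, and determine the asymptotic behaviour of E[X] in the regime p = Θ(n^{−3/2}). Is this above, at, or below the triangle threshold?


Number of potential triangles: C(128, 3) = 341376.
Each occurs with probability p³ ≈ (0.00483374)³ ≈ 1.12940383e-07.
By linearity: E[X] = C(128, 3)·p³ ≈ 341376 · 1.12940383e-07 ≈ 0.038555.
Since α = 3/2 > 1, p = c/n^{3/2} = o(1/n) is below the triangle threshold p ~ 1/n. Asymptotically E[X] ~ (c³/6)·n^{3(1−α)} = (7³/6)·n^{-1.5} → 0, so by Markov's inequality G has no triangles w.h.p.

E[X] ≈ 0.038555; in regime p = Θ(1/n^{3/2}) E[X] tends to 0 (below the triangle threshold p ~ 1/n).


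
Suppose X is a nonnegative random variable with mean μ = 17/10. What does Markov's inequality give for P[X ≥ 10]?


μ = E[X] = 17/10, a = 10.
Markov: P[X ≥ 10] ≤ μ/a = (17/10)/10 = 17/100.
Numerically: ≈ 0.170000.
(Since a = 10 > μ = 1.700000, the bound 17/100 is < 1 and informative.)

P[X ≥ 10] ≤ 17/100 ≈ 0.170000.


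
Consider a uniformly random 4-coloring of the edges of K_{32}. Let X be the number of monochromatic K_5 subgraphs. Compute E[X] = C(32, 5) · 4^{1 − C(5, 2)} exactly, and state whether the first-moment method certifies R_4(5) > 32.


E[X] = C(32, 5) · 4^{1 − 10} = 201376 · 4^{−9} = 201376/262144.
As a reduced fraction: E[X] = 6293/8192 ≈ 0.768188.
Is E[X] < 1? YES.
Since E[X] < 1, there exists a 4-coloring of K_{32} with no monochromatic K_5; hence R_4(5) > 32.

E[X] = 6293/8192 ≈ 0.768188; E[X] < 1, so R_4(5) > 32.


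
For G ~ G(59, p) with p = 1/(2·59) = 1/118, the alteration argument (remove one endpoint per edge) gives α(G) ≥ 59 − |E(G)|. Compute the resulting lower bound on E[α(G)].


E[|E(G)|] = C(59, 2)·p = 1711 · (1/118) = 29/2.
E[α(G)] ≥ n − E[|E(G)|] = 59 − 29/2 = 89/2.
Numerically: ≈ 44.5000.
(This is only a lower bound; the true E[α(G)] may be larger.)

E[α(G)] ≥ 89/2 ≈ 44.5000.


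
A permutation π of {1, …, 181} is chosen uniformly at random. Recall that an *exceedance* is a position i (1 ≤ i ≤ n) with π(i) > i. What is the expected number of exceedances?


Write X = Σ_{i=1}^{181} X_i, where X_i = 1_{π(i) > i}.
For each fixed i, π(i) is uniform over {1, …, 181} (marginal of a uniform permutation), so P[π(i) > i] = (n − i)/n. Summing: Σ_{i=1}^{181} (n − i)/n = (0 + 1 + … + 180)/181 = 181(181 − 1)/(2·181) = (181 − 1)/2.
Hence E[X] = Σ_{i=1}^{181} (181 − i)/181 = 90 ≈ 90.00000.

E[X] = 90 = 90.00000.


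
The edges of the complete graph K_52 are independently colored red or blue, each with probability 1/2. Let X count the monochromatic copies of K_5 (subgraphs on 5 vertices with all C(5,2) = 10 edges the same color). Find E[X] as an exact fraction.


Let X = Σ_S X_S over the C(52, 5) = 2598960 subsets S of size 5, where X_S = 1 if the K_5 on S is monochromatic.
For a fixed S, the K_5 on S has C(5, 2) = 10 edges. P[all 10 edges red] = (1/2)^10, and likewise for blue, so P[monochromatic] = 2·(1/2)^10 = 2^{1 − 10} = 1/512.
By linearity: E[X] = C(52, 5) · 2^{1 − 10} = 2598960 · 1/512 = 162435/32.
Numerically: E[X] ≈ 5076.094.

E[X] = C(52,5)·2^(1−C(5,2)) = 162435/32 ≈ 5076.094.


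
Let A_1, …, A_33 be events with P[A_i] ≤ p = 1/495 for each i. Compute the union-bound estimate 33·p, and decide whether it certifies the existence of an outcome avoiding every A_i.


Union bound: P[∪_{i=1}^{33} A_i] ≤ Σ_i P[A_i] ≤ 33·p = 33·(1/495) = 1/15.
Numerically: 1/15 ≈ 0.067.
Is 1/15 < 1? YES.
Since P[∪ A_i] ≤ 1/15 < 1, the complement has P[∩ A_i^c] ≥ 1 − 1/15 = 14/15 > 0, so some outcome avoids every A_i.

33·p = 1/15 ≈ 0.067; existence CERTIFIED by the union bound.


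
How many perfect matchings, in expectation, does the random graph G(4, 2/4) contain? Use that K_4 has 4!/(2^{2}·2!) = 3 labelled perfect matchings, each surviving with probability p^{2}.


K_4 has 4!/(2^{2}·2!) = 3 labelled perfect matchings.
For each such perfect matching H, let X_H = 1 if all 2 edges of H are present in G. Then P[X_H = 1] = p^{2} = (1/2)^{2} = 1/4.
By linearity: E[X] = Σ_H E[X_H] = 3 · p^{2} = 3 · 1/4 = 3/4.
Numerically: E[X] ≈ 0.75.

E[X] = 3 · (1/2)^{2} = 3/4 ≈ 0.75.


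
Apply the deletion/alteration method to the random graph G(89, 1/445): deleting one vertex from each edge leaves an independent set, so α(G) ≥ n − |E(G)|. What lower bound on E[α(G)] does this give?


E[|E(G)|] = C(89, 2)·p = 3916 · (1/445) = 44/5.
E[α(G)] ≥ n − E[|E(G)|] = 89 − 44/5 = 401/5.
Numerically: ≈ 80.2000.
(This is only a lower bound; the true E[α(G)] may be larger.)

E[α(G)] ≥ 401/5 ≈ 80.2000.


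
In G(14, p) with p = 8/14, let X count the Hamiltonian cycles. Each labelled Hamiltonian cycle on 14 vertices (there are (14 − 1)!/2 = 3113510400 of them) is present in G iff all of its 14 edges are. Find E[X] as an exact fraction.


K_14 has (14 − 1)!/2 = 3113510400 labelled Hamiltonian cycles.
For each such Hamiltonian cycle H, let X_H = 1 if all 14 edges of H are present in G. Then P[X_H = 1] = p^{14} = (4/7)^{14} = 268435456/678223072849.
By linearity: E[X] = Σ_H E[X_H] = 3113510400 · p^{14} = 3113510400 · 268435456/678223072849 = 119396654854963200/96889010407.
Numerically: E[X] ≈ 1.23e+06.

E[X] = 3113510400 · (4/7)^{14} = 119396654854963200/96889010407 ≈ 1.23e+06.


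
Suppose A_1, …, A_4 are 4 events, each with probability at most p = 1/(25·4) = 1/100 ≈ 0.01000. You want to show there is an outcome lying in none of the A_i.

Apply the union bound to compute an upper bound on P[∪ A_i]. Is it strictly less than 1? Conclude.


Union bound: P[∪_{i=1}^{4} A_i] ≤ Σ_i P[A_i] ≤ 4·p = 4·(1/100) = 1/25.
Numerically: 1/25 ≈ 0.04000.
Is 1/25 < 1? YES.
Since P[∪ A_i] ≤ 1/25 < 1, the complement has P[∩ A_i^c] ≥ 1 − 1/25 = 24/25 > 0, so some outcome avoids every A_i.

4·p = 1/25 ≈ 0.04000; existence CERTIFIED by the union bound.


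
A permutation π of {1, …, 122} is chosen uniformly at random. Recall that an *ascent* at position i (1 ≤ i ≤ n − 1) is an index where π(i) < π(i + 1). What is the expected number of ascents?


Write X = Σ X_I over i = 1, …, 121, with X_I the indicator of one ascent.
There are 121 indicators.
For each fixed i, the pair (π(i), π(i+1)) is a uniformly random ordered pair of distinct values from {1, …, 122}; by symmetry P[π(i) < π(i+1)] = 1/2.
By linearity: E[X] = 121 · (1/2) = (122 − 1) · (1/2) = 121/2 ≈ 60.5000.

E[X] = 121/2 = 60.5000.


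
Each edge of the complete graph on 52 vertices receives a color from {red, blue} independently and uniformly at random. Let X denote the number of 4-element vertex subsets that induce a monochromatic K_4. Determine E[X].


Let X = Σ_S X_S over the C(52, 4) = 270725 subsets S of size 4, where X_S = 1 if the K_4 on S is monochromatic.
For a fixed S, the K_4 on S has C(4, 2) = 6 edges. P[all 6 edges red] = (1/2)^6, and likewise for blue, so P[monochromatic] = 2·(1/2)^6 = 2^{1 − 6} = 1/32.
Summing: E[X] = C(52, 4) · 2^{1 − 6} = 270725 · 1/32 = 270725/32.
Numerically: E[X] ≈ 8460.15625.

E[X] = C(52,4)·2^(1−C(4,2)) = 270725/32 ≈ 8460.15625.


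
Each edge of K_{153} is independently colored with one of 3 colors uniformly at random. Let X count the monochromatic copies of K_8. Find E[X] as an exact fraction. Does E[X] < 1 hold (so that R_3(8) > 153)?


E[X] = C(153, 8) · 3^{1 − 28} = 6183023199255 · 3^{−27} = 6183023199255/7625597484987.
As a reduced fraction: E[X] = 687002577695/847288609443 ≈ 0.8108248.
Is E[X] < 1? YES.
Since E[X] < 1, there exists a 3-coloring of K_{153} with no monochromatic K_8; hence R_3(8) > 153.

E[X] = 687002577695/847288609443 ≈ 0.8108248; E[X] < 1, so R_3(8) > 153.


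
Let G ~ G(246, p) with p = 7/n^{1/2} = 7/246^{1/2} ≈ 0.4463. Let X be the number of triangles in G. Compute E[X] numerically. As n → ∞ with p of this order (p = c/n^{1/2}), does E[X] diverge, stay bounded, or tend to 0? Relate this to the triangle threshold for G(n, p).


Number of potential triangles: C(246, 3) = 2450980.
Each occurs with probability p³ ≈ (0.4463)³ ≈ 8.8897891e-02.
By linearity: E[X] = C(246, 3)·p³ ≈ 2450980 · 8.8897891e-02 ≈ 217886.95360.
Since α = 1/2 < 1, p = c/n^{1/2} ≫ 1/n is above the triangle threshold p ~ 1/n. Asymptotically E[X] ~ (c³/6)·n^{3(1−α)} = (7³/6)·n^{1.5} → ∞; triangles are abundant w.h.p.

E[X] ≈ 217886.95360; in regime p = Θ(1/n^{1/2}) E[X] diverges (above the triangle threshold p ~ 1/n).


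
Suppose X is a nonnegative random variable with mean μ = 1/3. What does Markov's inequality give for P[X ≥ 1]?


μ = E[X] = 1/3, a = 1.
Markov: P[X ≥ 1] ≤ μ/a = (1/3)/1 = 1/3.
Numerically: ≈ 0.333333.
(Since a = 1 > μ = 0.333333, the bound 1/3 is < 1 and informative.)

P[X ≥ 1] ≤ 1/3 ≈ 0.333333.


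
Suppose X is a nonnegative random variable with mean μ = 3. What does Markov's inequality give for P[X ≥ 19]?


μ = E[X] = 3, a = 19.
Markov: P[X ≥ 19] ≤ μ/a = (3)/19 = 3/19.
Numerically: ≈ 0.1579.
(Since a = 19 > μ = 3.0000, the bound 3/19 is < 1 and informative.)

P[X ≥ 19] ≤ 3/19 ≈ 0.1579.


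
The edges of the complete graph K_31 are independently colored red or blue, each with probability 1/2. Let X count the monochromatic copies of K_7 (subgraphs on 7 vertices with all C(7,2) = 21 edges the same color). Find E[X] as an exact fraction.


Let X = Σ_S X_S over the C(31, 7) = 2629575 subsets S of size 7, where X_S = 1 if the K_7 on S is monochromatic.
For a fixed S, the K_7 on S has C(7, 2) = 21 edges. P[all 21 edges red] = (1/2)^21, and likewise for blue, so P[monochromatic] = 2·(1/2)^21 = 2^{1 − 21} = 1/1048576.
By linearity: E[X] = C(31, 7) · 2^{1 − 21} = 2629575 · 1/1048576 = 2629575/1048576.
Numerically: E[X] ≈ 2.507758.

E[X] = C(31,7)·2^(1−C(7,2)) = 2629575/1048576 ≈ 2.507758.


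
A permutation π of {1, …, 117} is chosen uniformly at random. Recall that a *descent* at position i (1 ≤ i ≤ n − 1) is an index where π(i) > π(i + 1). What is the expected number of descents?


Write X = Σ X_I over i = 1, …, 116, with X_I the indicator of one descent.
There are 116 indicators.
For each fixed i, the pair (π(i), π(i+1)) is a uniformly random ordered pair of distinct values from {1, …, 117}; by symmetry P[π(i) > π(i+1)] = 1/2.
By linearity: E[X] = 116 · (1/2) = (117 − 1) · (1/2) = 58 ≈ 58.00000.

E[X] = 58 = 58.00000.
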